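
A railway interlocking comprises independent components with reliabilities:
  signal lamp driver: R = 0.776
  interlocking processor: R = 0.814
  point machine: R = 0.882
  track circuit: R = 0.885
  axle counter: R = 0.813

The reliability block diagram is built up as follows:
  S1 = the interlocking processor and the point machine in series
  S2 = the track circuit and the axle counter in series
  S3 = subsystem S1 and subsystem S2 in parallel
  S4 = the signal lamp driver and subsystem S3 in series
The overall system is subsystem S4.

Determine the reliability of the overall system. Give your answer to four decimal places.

0.7146

Series (interlocking processor and point machine): 0.814000 × 0.882000 = 0.717948
Series (track circuit and axle counter): 0.885000 × 0.813000 = 0.719505
Parallel ([0.717948] and [0.719505]): 1 − (1 − 0.717948)(1 − 0.719505) = 0.920886
Series (signal lamp driver and [0.920886]): 0.776000 × 0.920886 = 0.7146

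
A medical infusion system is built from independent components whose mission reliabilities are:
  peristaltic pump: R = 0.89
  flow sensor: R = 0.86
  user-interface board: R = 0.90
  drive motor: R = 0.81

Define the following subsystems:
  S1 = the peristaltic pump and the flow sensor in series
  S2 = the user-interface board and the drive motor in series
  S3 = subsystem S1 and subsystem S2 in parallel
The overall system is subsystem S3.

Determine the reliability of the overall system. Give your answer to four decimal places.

0.9364

Series (peristaltic pump and flow sensor): 0.890000 × 0.860000 = 0.765400
Series (user-interface board and drive motor): 0.900000 × 0.810000 = 0.729000
Parallel ([0.765400] and [0.729000]): 1 − (1 − 0.765400)(1 − 0.729000) = 0.9364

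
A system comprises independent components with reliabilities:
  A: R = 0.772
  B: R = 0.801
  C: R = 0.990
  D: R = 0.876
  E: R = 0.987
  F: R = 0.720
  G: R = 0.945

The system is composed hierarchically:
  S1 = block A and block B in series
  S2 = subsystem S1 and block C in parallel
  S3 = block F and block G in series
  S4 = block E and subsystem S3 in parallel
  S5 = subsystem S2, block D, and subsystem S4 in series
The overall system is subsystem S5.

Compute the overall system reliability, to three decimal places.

Series (A and B): 0.77200 × 0.80100 = 0.61837
Parallel ([0.61837] and C): 1 − (1 − 0.61837)(1 − 0.99000) = 0.99618
Series (F and G): 0.72000 × 0.94500 = 0.68040
Parallel (E and [0.68040]): 1 − (1 − 0.98700)(1 − 0.68040) = 0.99585
Series ([0.99618], D, and [0.99585]): 0.99618 × 0.87600 × 0.99585 = 0.869

0.869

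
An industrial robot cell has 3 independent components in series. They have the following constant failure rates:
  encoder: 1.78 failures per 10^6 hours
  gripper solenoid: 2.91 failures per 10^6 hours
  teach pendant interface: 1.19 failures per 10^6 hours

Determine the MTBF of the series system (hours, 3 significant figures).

170000

Series of exponential components: λ_sys = Σ λ_i
λ_sys = 0.00000178 + 0.00000291 + 0.00000119 = 5.8800e-06 /h
MTBF = 1 / λ_sys = 170000 h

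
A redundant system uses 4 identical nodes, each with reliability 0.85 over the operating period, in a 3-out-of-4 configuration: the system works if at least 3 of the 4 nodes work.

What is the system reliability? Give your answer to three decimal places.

0.890

R = Σ_{i=3}^{4} C(4,i) p^i (1−p)^{4−i} with p = 0.85
C(4,3)·0.85^3·0.15^1 = 0.36848
C(4,4)·0.85^4·0.15^0 = 0.52201
Sum = 0.890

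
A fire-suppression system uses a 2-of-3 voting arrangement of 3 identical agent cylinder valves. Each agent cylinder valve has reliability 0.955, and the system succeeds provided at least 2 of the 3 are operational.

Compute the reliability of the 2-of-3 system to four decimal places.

0.9941

R = Σ_{i=2}^{3} C(3,i) p^i (1−p)^{3−i} with p = 0.955
C(3,2)·0.955^2·0.045^1 = 0.123123
C(3,3)·0.955^3·0.045^0 = 0.870984
Sum = 0.9941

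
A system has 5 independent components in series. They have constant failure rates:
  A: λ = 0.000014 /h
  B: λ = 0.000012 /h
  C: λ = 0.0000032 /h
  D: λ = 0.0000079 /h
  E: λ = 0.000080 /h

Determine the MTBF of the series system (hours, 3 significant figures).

8540

Series of exponential components: λ_sys = Σ λ_i
λ_sys = 0.000014 + 0.000012 + 0.0000032 + 0.0000079 + 0.000080 = 1.1710e-04 /h
MTBF = 1 / λ_sys = 8540 h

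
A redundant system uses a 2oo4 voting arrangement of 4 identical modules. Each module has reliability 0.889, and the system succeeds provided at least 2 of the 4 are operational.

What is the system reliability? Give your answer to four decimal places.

0.9950

R = Σ_{i=2}^{4} C(4,i) p^i (1−p)^{4−i} with p = 0.889
C(4,2)·0.889^2·0.111^2 = 0.058425
C(4,3)·0.889^3·0.111^1 = 0.311952
C(4,4)·0.889^4·0.111^0 = 0.624607
Sum = 0.9950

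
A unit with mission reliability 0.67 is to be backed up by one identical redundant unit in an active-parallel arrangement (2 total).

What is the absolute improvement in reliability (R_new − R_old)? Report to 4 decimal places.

R_before = 0.67
R_after = 1 − (1 − 0.67)^2 = 0.8911
ΔR = 0.8911 − 0.67 = 0.2211

0.2211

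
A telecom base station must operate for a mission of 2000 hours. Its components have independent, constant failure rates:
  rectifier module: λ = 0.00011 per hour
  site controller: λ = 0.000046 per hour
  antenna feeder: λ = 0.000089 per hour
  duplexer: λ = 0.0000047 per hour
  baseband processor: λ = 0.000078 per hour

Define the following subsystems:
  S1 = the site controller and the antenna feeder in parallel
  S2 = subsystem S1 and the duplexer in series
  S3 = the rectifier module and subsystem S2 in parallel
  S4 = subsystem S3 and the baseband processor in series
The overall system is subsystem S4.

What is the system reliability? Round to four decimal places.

0.8516

R(rectifier module) = exp(−0.00011 × 2000) = 0.802519
R(site controller) = exp(−0.000046 × 2000) = 0.912105
R(antenna feeder) = exp(−0.000089 × 2000) = 0.836942
R(duplexer) = exp(−0.0000047 × 2000) = 0.990644
R(baseband processor) = exp(−0.000078 × 2000) = 0.855559
Parallel (site controller and antenna feeder): 1 − (1 − 0.912105)(1 − 0.836942) = 0.985668
Series ([0.985668] and duplexer): 0.985668 × 0.990644 = 0.976446
Parallel (rectifier module and [0.976446]): 1 − (1 − 0.802519)(1 − 0.976446) = 0.995349
Series ([0.995349] and baseband processor): 0.995349 × 0.855559 = 0.8516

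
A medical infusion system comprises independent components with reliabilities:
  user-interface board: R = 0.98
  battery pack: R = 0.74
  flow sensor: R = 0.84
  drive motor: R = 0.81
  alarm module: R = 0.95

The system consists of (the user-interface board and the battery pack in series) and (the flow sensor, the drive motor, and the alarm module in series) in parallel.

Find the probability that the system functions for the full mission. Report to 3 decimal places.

Series (user-interface board and battery pack): 0.98000 × 0.74000 = 0.72520
Series (flow sensor, drive motor, and alarm module): 0.84000 × 0.81000 × 0.95000 = 0.64638
Parallel ([0.72520] and [0.64638]): 1 − (1 − 0.72520)(1 − 0.64638) = 0.903

0.903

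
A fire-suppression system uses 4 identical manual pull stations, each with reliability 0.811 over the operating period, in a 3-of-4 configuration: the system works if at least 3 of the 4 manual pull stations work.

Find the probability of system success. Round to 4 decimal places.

0.8359

R = Σ_{i=3}^{4} C(4,i) p^i (1−p)^{4−i} with p = 0.811
C(4,3)·0.811^3·0.189^1 = 0.403259
C(4,4)·0.811^4·0.189^0 = 0.432597
Sum = 0.8359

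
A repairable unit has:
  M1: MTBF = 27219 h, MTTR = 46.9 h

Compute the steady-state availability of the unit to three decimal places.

A(M1) = MTBF/(MTBF+MTTR) = 27219/(27219+46.9) = 0.998

0.998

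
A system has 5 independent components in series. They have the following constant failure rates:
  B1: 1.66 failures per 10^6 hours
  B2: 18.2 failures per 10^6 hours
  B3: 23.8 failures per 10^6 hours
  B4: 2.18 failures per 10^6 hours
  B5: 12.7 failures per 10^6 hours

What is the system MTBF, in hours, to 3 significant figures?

Series of exponential components: λ_sys = Σ λ_i
λ_sys = 0.00000166 + 0.0000182 + 0.0000238 + 0.00000218 + 0.0000127 = 5.8540e-05 /h
MTBF = 1 / λ_sys = 17100 h

17100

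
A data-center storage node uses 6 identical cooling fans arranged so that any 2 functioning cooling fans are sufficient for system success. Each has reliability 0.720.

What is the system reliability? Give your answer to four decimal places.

R = Σ_{i=2}^{6} C(6,i) p^i (1−p)^{6−i} with p = 0.720
C(6,2)·0.720^2·0.280^4 = 0.047796
C(6,3)·0.720^3·0.280^3 = 0.163871
C(6,4)·0.720^4·0.280^2 = 0.316037
C(6,5)·0.720^5·0.280^1 = 0.325066
C(6,6)·0.720^6·0.280^0 = 0.139314
Sum = 0.9921

0.9921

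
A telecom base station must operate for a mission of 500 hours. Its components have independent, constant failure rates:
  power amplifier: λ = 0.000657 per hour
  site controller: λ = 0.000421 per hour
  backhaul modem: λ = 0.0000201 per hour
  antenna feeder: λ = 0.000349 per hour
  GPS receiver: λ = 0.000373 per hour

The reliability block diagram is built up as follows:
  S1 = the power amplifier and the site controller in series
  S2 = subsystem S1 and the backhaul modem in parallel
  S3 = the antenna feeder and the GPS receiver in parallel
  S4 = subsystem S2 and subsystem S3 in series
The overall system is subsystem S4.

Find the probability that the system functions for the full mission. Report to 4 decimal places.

0.9687

R(power amplifier) = exp(−0.000657 × 500) = 0.720003
R(site controller) = exp(−0.000421 × 500) = 0.810179
R(backhaul modem) = exp(−0.0000201 × 500) = 0.990000
R(antenna feeder) = exp(−0.000349 × 500) = 0.839877
R(GPS receiver) = exp(−0.000373 × 500) = 0.829859
Series (power amplifier and site controller): 0.720003 × 0.810179 = 0.583331
Parallel ([0.583331] and backhaul modem): 1 − (1 − 0.583331)(1 − 0.990000) = 0.995833
Parallel (antenna feeder and GPS receiver): 1 − (1 − 0.839877)(1 − 0.829859) = 0.972757
Series ([0.995833] and [0.972757]): 0.995833 × 0.972757 = 0.9687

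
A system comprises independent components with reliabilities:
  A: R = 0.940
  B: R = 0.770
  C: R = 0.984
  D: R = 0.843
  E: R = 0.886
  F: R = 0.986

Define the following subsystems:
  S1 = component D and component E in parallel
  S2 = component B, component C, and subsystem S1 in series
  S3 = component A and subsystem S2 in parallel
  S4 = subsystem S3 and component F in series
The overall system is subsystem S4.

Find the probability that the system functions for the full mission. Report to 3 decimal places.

Parallel (D and E): 1 − (1 − 0.84300)(1 − 0.88600) = 0.98210
Series (B, C, and [0.98210]): 0.77000 × 0.98400 × 0.98210 = 0.74412
Parallel (A and [0.74412]): 1 − (1 − 0.94000)(1 − 0.74412) = 0.98465
Series ([0.98465] and F): 0.98465 × 0.98600 = 0.971

0.971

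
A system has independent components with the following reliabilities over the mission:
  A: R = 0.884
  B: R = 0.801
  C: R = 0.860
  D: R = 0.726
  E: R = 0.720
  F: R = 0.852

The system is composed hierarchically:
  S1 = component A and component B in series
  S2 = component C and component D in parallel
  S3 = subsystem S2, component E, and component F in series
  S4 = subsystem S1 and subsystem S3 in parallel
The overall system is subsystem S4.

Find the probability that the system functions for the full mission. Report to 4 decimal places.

Series (A and B): 0.884000 × 0.801000 = 0.708084
Parallel (C and D): 1 − (1 − 0.860000)(1 − 0.726000) = 0.961640
Series ([0.961640], E, and F): 0.961640 × 0.720000 × 0.852000 = 0.589908
Parallel ([0.708084] and [0.589908]): 1 − (1 − 0.708084)(1 − 0.589908) = 0.8803

0.8803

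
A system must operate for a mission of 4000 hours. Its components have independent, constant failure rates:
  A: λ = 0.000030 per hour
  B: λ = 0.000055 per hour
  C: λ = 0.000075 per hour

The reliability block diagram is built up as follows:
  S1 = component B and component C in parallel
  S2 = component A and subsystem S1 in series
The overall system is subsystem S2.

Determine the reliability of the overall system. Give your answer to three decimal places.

R(A) = exp(−0.000030 × 4000) = 0.88692
R(B) = exp(−0.000055 × 4000) = 0.80252
R(C) = exp(−0.000075 × 4000) = 0.74082
Parallel (B and C): 1 − (1 − 0.80252)(1 − 0.74082) = 0.94882
Series (A and [0.94882]): 0.88692 × 0.94882 = 0.842

0.842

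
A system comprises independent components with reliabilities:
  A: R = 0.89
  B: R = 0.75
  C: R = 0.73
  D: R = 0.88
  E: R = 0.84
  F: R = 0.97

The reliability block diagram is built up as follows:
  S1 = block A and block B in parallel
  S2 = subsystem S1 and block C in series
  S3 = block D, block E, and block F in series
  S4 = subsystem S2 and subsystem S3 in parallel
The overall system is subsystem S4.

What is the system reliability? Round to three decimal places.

0.918

Parallel (A and B): 1 − (1 − 0.89000)(1 − 0.75000) = 0.97250
Series ([0.97250] and C): 0.97250 × 0.73000 = 0.70993
Series (D, E, and F): 0.88000 × 0.84000 × 0.97000 = 0.71702
Parallel ([0.70993] and [0.71702]): 1 − (1 − 0.70993)(1 − 0.71702) = 0.918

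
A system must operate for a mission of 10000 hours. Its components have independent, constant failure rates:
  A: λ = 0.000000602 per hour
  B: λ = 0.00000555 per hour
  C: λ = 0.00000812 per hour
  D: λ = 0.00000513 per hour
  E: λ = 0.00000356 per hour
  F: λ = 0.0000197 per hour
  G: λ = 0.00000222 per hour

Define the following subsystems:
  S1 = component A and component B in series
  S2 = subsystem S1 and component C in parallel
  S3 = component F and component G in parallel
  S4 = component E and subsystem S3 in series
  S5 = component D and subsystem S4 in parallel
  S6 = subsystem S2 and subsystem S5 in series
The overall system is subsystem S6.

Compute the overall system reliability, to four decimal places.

R(A) = exp(−0.000000602 × 10000) = 0.993998
R(B) = exp(−0.00000555 × 10000) = 0.946012
R(C) = exp(−0.00000812 × 10000) = 0.922009
R(D) = exp(−0.00000513 × 10000) = 0.949994
R(E) = exp(−0.00000356 × 10000) = 0.965026
R(F) = exp(−0.0000197 × 10000) = 0.821191
R(G) = exp(−0.00000222 × 10000) = 0.978045
Series (A and B): 0.993998 × 0.946012 = 0.940334
Parallel ([0.940334] and C): 1 − (1 − 0.940334)(1 − 0.922009) = 0.995347
Parallel (F and G): 1 − (1 − 0.821191)(1 − 0.978045) = 0.996074
Series (E and [0.996074]): 0.965026 × 0.996074 = 0.961237
Parallel (D and [0.961237]): 1 − (1 − 0.949994)(1 − 0.961237) = 0.998062
Series ([0.995347] and [0.998062]): 0.995347 × 0.998062 = 0.9934

0.9934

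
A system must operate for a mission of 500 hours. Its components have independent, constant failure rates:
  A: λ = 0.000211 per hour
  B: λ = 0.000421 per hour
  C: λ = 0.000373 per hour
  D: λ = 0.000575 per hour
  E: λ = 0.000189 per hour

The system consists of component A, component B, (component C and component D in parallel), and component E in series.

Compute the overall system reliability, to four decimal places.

R(A) = exp(−0.000211 × 500) = 0.899874
R(B) = exp(−0.000421 × 500) = 0.810179
R(C) = exp(−0.000373 × 500) = 0.829859
R(D) = exp(−0.000575 × 500) = 0.750137
R(E) = exp(−0.000189 × 500) = 0.909828
Parallel (C and D): 1 − (1 − 0.829859)(1 − 0.750137) = 0.957488
Series (A, B, [0.957488], and E): 0.899874 × 0.810179 × 0.957488 × 0.909828 = 0.6351

0.6351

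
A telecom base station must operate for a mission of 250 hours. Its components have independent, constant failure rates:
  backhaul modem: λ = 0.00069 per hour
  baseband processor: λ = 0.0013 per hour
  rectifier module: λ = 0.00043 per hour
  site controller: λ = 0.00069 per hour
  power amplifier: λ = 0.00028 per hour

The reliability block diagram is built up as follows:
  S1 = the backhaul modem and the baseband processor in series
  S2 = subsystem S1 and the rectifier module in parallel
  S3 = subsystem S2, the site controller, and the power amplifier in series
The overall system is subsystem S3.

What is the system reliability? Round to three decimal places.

0.753

R(backhaul modem) = exp(−0.00069 × 250) = 0.84156
R(baseband processor) = exp(−0.0013 × 250) = 0.72253
R(rectifier module) = exp(−0.00043 × 250) = 0.89808
R(site controller) = exp(−0.00069 × 250) = 0.84156
R(power amplifier) = exp(−0.00028 × 250) = 0.93239
Series (backhaul modem and baseband processor): 0.84156 × 0.72253 = 0.60805
Parallel ([0.60805] and rectifier module): 1 − (1 − 0.60805)(1 − 0.89808) = 0.96005
Series ([0.96005], site controller, and power amplifier): 0.96005 × 0.84156 × 0.93239 = 0.753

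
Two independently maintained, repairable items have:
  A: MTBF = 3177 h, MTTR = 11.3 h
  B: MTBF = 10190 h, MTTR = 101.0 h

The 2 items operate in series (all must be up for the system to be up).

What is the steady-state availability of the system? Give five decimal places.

0.98668

A(A) = MTBF/(MTBF+MTTR) = 3177/(3177+11.3) = 0.996456
A(B) = MTBF/(MTBF+MTTR) = 10190/(10190+101.0) = 0.990186
Series availability: 0.996456 × 0.990186 = 0.98668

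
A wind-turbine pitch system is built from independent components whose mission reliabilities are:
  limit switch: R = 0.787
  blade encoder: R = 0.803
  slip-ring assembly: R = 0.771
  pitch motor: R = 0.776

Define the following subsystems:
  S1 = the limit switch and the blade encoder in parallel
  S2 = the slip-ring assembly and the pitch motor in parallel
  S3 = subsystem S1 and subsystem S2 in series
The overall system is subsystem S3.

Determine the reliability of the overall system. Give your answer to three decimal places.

Parallel (limit switch and blade encoder): 1 − (1 − 0.78700)(1 − 0.80300) = 0.95804
Parallel (slip-ring assembly and pitch motor): 1 − (1 − 0.77100)(1 − 0.77600) = 0.94870
Series ([0.95804] and [0.94870]): 0.95804 × 0.94870 = 0.909

0.909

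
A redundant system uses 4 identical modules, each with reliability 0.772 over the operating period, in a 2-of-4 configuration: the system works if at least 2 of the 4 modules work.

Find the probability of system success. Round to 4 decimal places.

0.9607

R = Σ_{i=2}^{4} C(4,i) p^i (1−p)^{4−i} with p = 0.772
C(4,2)·0.772^2·0.228^2 = 0.185890
C(4,3)·0.772^3·0.228^1 = 0.419611
C(4,4)·0.772^4·0.228^0 = 0.355197
Sum = 0.9607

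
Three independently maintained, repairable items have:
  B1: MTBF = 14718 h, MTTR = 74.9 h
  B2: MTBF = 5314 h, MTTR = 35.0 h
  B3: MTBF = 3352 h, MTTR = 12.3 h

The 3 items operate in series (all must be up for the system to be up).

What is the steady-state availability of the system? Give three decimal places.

A(B1) = MTBF/(MTBF+MTTR) = 14718/(14718+74.9) = 0.994937
A(B2) = MTBF/(MTBF+MTTR) = 5314/(5314+35.0) = 0.993457
A(B3) = MTBF/(MTBF+MTTR) = 3352/(3352+12.3) = 0.996344
Series availability: 0.994937 × 0.993457 × 0.996344 = 0.985

0.985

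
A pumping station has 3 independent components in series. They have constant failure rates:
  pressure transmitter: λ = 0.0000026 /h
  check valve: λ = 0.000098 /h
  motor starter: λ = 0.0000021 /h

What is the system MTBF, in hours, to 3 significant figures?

Series of exponential components: λ_sys = Σ λ_i
λ_sys = 0.0000026 + 0.000098 + 0.0000021 = 1.0270e-04 /h
MTBF = 1 / λ_sys = 9740 h

9740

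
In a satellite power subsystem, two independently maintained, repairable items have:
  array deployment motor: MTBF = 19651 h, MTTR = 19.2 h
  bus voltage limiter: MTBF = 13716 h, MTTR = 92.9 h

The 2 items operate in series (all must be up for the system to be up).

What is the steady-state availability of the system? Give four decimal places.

A(array deployment motor) = MTBF/(MTBF+MTTR) = 19651/(19651+19.2) = 0.999024
A(bus voltage limiter) = MTBF/(MTBF+MTTR) = 13716/(13716+92.9) = 0.993272
Series availability: 0.999024 × 0.993272 = 0.9923

0.9923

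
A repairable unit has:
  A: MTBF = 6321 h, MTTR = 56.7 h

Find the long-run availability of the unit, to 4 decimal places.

0.9911

A(A) = MTBF/(MTBF+MTTR) = 6321/(6321+56.7) = 0.9911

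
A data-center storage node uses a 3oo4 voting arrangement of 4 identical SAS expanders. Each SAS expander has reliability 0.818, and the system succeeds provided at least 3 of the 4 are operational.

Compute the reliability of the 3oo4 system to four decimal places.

0.8462

R = Σ_{i=3}^{4} C(4,i) p^i (1−p)^{4−i} with p = 0.818
C(4,3)·0.818^3·0.182^1 = 0.398466
C(4,4)·0.818^4·0.182^0 = 0.447727
Sum = 0.8462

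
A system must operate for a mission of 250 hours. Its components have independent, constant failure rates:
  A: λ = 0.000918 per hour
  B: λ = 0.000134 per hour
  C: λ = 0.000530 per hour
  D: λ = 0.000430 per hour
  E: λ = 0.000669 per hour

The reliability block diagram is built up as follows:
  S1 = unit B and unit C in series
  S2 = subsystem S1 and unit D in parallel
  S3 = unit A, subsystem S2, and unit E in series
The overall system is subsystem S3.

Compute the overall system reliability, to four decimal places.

0.6620

R(A) = exp(−0.000918 × 250) = 0.794931
R(B) = exp(−0.000134 × 250) = 0.967055
R(C) = exp(−0.000530 × 250) = 0.875903
R(D) = exp(−0.000430 × 250) = 0.898077
R(E) = exp(−0.000669 × 250) = 0.845988
Series (B and C): 0.967055 × 0.875903 = 0.847046
Parallel ([0.847046] and D): 1 − (1 − 0.847046)(1 − 0.898077) = 0.984410
Series (A, [0.984410], and E): 0.794931 × 0.984410 × 0.845988 = 0.6620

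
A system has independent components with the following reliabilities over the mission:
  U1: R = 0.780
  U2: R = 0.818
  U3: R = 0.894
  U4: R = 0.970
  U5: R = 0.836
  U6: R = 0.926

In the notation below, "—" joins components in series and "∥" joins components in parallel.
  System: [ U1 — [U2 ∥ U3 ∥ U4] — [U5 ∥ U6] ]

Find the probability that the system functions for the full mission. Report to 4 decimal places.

Parallel (U2, U3, and U4): 1 − (1 − 0.818000)(1 − 0.894000)(1 − 0.970000) = 0.999421
Parallel (U5 and U6): 1 − (1 − 0.836000)(1 − 0.926000) = 0.987864
Series (U1, [0.999421], and [0.987864]): 0.780000 × 0.999421 × 0.987864 = 0.7701

0.7701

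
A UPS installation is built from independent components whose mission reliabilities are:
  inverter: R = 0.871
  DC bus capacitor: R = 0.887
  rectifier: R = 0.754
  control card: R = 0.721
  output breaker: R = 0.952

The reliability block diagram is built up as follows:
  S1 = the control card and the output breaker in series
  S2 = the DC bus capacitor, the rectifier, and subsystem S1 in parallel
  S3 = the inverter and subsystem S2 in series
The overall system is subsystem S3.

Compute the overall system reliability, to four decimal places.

0.8634

Series (control card and output breaker): 0.721000 × 0.952000 = 0.686392
Parallel (DC bus capacitor, rectifier, and [0.686392]): 1 − (1 − 0.887000)(1 − 0.754000)(1 − 0.686392) = 0.991282
Series (inverter and [0.991282]): 0.871000 × 0.991282 = 0.8634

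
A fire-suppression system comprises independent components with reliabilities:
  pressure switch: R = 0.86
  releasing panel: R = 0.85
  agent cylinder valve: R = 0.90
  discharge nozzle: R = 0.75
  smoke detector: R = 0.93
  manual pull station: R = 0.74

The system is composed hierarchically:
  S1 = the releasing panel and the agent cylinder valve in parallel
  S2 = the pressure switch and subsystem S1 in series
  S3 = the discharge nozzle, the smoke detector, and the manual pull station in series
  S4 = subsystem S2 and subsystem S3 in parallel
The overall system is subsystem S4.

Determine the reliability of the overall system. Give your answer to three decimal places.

Parallel (releasing panel and agent cylinder valve): 1 − (1 − 0.85000)(1 − 0.90000) = 0.98500
Series (pressure switch and [0.98500]): 0.86000 × 0.98500 = 0.84710
Series (discharge nozzle, smoke detector, and manual pull station): 0.75000 × 0.93000 × 0.74000 = 0.51615
Parallel ([0.84710] and [0.51615]): 1 − (1 − 0.84710)(1 − 0.51615) = 0.926

0.926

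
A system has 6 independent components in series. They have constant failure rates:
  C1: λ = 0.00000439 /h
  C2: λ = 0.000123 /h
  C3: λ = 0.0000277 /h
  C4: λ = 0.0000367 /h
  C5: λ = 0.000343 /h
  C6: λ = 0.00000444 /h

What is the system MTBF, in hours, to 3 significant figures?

Series of exponential components: λ_sys = Σ λ_i
λ_sys = 0.00000439 + 0.000123 + 0.0000277 + 0.0000367 + 0.000343 + 0.00000444 = 5.3923e-04 /h
MTBF = 1 / λ_sys = 1850 h

1850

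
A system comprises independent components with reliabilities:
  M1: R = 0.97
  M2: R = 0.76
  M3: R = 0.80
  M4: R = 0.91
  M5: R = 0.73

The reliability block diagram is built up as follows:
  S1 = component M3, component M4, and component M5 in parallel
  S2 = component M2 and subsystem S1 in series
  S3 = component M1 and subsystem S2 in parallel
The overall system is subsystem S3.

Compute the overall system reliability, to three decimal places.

0.993

Parallel (M3, M4, and M5): 1 − (1 − 0.80000)(1 − 0.91000)(1 − 0.73000) = 0.99514
Series (M2 and [0.99514]): 0.76000 × 0.99514 = 0.75631
Parallel (M1 and [0.75631]): 1 − (1 − 0.97000)(1 − 0.75631) = 0.993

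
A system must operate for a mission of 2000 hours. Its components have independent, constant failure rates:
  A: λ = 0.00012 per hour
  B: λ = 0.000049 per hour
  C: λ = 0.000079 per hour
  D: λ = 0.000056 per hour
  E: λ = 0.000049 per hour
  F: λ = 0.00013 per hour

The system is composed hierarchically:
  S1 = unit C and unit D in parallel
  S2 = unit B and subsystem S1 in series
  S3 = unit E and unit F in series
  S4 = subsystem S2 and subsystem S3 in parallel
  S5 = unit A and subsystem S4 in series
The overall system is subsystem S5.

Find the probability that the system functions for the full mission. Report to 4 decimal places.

0.7612

R(A) = exp(−0.00012 × 2000) = 0.786628
R(B) = exp(−0.000049 × 2000) = 0.906649
R(C) = exp(−0.000079 × 2000) = 0.853850
R(D) = exp(−0.000056 × 2000) = 0.894044
R(E) = exp(−0.000049 × 2000) = 0.906649
R(F) = exp(−0.00013 × 2000) = 0.771052
Parallel (C and D): 1 − (1 − 0.853850)(1 − 0.894044) = 0.984515
Series (B and [0.984515]): 0.906649 × 0.984515 = 0.892610
Series (E and F): 0.906649 × 0.771052 = 0.699074
Parallel ([0.892610] and [0.699074]): 1 − (1 − 0.892610)(1 − 0.699074) = 0.967684
Series (A and [0.967684]): 0.786628 × 0.967684 = 0.7612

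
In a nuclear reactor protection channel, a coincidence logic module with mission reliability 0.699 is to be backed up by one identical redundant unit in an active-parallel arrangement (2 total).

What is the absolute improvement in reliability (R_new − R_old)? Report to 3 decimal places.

R_before = 0.699
R_after = 1 − (1 − 0.699)^2 = 0.909
ΔR = 0.909 − 0.699 = 0.210

0.210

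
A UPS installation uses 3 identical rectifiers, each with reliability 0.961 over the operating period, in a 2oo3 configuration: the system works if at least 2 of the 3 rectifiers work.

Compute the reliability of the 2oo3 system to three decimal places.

0.996

R = Σ_{i=2}^{3} C(3,i) p^i (1−p)^{3−i} with p = 0.961
C(3,2)·0.961^2·0.039^1 = 0.10805
C(3,3)·0.961^3·0.039^0 = 0.88750
Sum = 0.996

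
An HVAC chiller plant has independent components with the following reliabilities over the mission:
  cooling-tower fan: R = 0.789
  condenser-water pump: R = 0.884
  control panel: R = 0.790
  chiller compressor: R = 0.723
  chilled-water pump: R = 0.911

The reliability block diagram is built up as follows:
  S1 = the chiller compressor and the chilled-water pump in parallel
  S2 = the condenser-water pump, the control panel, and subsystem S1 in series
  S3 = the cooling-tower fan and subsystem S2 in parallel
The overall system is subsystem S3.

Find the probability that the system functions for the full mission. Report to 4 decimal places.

Parallel (chiller compressor and chilled-water pump): 1 − (1 − 0.723000)(1 − 0.911000) = 0.975347
Series (condenser-water pump, control panel, and [0.975347]): 0.884000 × 0.790000 × 0.975347 = 0.681143
Parallel (cooling-tower fan and [0.681143]): 1 − (1 − 0.789000)(1 − 0.681143) = 0.9327

0.9327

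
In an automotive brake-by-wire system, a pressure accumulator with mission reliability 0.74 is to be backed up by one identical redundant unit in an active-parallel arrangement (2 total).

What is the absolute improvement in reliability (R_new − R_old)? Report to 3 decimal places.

0.192

R_before = 0.74
R_after = 1 − (1 − 0.74)^2 = 0.932
ΔR = 0.932 − 0.74 = 0.192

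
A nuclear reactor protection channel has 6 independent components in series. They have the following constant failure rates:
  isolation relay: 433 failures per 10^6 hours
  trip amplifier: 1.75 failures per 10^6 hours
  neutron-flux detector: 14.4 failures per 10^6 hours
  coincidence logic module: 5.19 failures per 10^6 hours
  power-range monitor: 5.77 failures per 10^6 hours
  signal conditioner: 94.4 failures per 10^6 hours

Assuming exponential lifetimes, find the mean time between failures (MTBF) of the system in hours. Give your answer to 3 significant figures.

Series of exponential components: λ_sys = Σ λ_i
λ_sys = 0.000433 + 0.00000175 + 0.0000144 + 0.00000519 + 0.00000577 + 0.0000944 = 5.5451e-04 /h
MTBF = 1 / λ_sys = 1800 h

1800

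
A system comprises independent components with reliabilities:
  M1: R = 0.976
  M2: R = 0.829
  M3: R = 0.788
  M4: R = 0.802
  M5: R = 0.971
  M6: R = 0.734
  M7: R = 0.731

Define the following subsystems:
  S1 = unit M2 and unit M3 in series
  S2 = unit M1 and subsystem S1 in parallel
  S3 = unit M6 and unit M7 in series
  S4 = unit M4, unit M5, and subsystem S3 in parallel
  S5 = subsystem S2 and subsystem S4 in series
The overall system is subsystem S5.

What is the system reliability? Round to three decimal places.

Series (M2 and M3): 0.82900 × 0.78800 = 0.65325
Parallel (M1 and [0.65325]): 1 − (1 − 0.97600)(1 − 0.65325) = 0.99168
Series (M6 and M7): 0.73400 × 0.73100 = 0.53655
Parallel (M4, M5, and [0.53655]): 1 − (1 − 0.80200)(1 − 0.97100)(1 − 0.53655) = 0.99734
Series ([0.99168] and [0.99734]): 0.99168 × 0.99734 = 0.989

0.989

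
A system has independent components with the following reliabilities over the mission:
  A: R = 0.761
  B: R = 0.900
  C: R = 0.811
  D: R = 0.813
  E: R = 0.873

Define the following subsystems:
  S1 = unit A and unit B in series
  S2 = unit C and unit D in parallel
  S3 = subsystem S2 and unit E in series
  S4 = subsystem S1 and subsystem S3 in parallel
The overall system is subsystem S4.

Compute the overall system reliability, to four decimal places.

Series (A and B): 0.761000 × 0.900000 = 0.684900
Parallel (C and D): 1 − (1 − 0.811000)(1 − 0.813000) = 0.964657
Series ([0.964657] and E): 0.964657 × 0.873000 = 0.842146
Parallel ([0.684900] and [0.842146]): 1 − (1 − 0.684900)(1 − 0.842146) = 0.9503

0.9503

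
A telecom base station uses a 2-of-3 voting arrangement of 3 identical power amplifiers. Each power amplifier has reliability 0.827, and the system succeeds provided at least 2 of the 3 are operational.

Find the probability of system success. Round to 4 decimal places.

R = Σ_{i=2}^{3} C(3,i) p^i (1−p)^{3−i} with p = 0.827
C(3,2)·0.827^2·0.173^1 = 0.354959
C(3,3)·0.827^3·0.173^0 = 0.565609
Sum = 0.9206

0.9206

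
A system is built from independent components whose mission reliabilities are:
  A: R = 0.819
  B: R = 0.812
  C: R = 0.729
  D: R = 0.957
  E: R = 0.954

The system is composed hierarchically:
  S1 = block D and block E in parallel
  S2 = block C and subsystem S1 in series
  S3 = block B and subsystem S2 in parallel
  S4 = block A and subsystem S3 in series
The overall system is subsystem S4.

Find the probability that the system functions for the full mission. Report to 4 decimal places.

Parallel (D and E): 1 − (1 − 0.957000)(1 − 0.954000) = 0.998022
Series (C and [0.998022]): 0.729000 × 0.998022 = 0.727558
Parallel (B and [0.727558]): 1 − (1 − 0.812000)(1 − 0.727558) = 0.948781
Series (A and [0.948781]): 0.819000 × 0.948781 = 0.7771

0.7771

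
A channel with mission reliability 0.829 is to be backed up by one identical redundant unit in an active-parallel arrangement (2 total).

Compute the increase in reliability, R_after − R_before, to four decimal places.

R_before = 0.829
R_after = 1 − (1 − 0.829)^2 = 0.9708
ΔR = 0.9708 − 0.829 = 0.1418

0.1418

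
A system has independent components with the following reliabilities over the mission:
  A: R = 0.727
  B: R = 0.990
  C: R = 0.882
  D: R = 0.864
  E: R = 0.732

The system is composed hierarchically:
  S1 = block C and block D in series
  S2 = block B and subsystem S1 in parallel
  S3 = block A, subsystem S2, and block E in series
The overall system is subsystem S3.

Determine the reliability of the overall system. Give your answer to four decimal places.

0.5309

Series (C and D): 0.882000 × 0.864000 = 0.762048
Parallel (B and [0.762048]): 1 − (1 − 0.990000)(1 − 0.762048) = 0.997620
Series (A, [0.997620], and E): 0.727000 × 0.997620 × 0.732000 = 0.5309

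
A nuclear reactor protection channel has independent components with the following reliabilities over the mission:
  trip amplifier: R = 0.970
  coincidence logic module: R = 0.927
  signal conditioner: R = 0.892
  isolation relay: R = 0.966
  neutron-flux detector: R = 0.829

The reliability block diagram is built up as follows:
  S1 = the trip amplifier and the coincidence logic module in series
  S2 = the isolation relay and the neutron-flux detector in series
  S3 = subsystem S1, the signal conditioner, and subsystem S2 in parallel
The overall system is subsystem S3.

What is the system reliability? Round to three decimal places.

0.998

Series (trip amplifier and coincidence logic module): 0.97000 × 0.92700 = 0.89919
Series (isolation relay and neutron-flux detector): 0.96600 × 0.82900 = 0.80081
Parallel ([0.89919], signal conditioner, and [0.80081]): 1 − (1 − 0.89919)(1 − 0.89200)(1 − 0.80081) = 0.998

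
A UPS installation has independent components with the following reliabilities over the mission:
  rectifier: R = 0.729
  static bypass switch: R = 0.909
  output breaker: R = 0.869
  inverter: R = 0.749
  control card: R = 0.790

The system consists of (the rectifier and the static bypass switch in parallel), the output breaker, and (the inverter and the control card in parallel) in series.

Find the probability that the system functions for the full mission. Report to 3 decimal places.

0.803

Parallel (rectifier and static bypass switch): 1 − (1 − 0.72900)(1 − 0.90900) = 0.97534
Parallel (inverter and control card): 1 − (1 − 0.74900)(1 − 0.79000) = 0.94729
Series ([0.97534], output breaker, and [0.94729]): 0.97534 × 0.86900 × 0.94729 = 0.803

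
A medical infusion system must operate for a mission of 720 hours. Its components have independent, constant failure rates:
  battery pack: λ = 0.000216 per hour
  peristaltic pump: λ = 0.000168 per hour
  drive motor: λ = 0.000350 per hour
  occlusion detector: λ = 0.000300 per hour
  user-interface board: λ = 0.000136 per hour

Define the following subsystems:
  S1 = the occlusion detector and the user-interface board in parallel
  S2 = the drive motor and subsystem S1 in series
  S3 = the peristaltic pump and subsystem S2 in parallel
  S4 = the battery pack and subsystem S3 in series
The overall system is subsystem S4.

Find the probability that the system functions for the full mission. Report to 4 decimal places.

R(battery pack) = exp(−0.000216 × 720) = 0.855970
R(peristaltic pump) = exp(−0.000168 × 720) = 0.886069
R(drive motor) = exp(−0.000350 × 720) = 0.777245
R(occlusion detector) = exp(−0.000300 × 720) = 0.805735
R(user-interface board) = exp(−0.000136 × 720) = 0.906721
Parallel (occlusion detector and user-interface board): 1 − (1 − 0.805735)(1 − 0.906721) = 0.981879
Series (drive motor and [0.981879]): 0.777245 × 0.981879 = 0.763161
Parallel (peristaltic pump and [0.763161]): 1 − (1 − 0.886069)(1 − 0.763161) = 0.973017
Series (battery pack and [0.973017]): 0.855970 × 0.973017 = 0.8329

0.8329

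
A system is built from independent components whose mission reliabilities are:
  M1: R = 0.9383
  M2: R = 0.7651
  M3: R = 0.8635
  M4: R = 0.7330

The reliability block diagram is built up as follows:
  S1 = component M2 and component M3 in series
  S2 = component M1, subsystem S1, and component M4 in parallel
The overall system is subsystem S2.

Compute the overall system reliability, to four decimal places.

0.9944

Series (M2 and M3): 0.765100 × 0.863500 = 0.660664
Parallel (M1, [0.660664], and M4): 1 − (1 − 0.938300)(1 − 0.660664)(1 − 0.733000) = 0.9944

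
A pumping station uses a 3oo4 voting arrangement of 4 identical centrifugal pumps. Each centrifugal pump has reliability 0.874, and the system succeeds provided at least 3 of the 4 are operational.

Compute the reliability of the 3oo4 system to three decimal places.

0.920

R = Σ_{i=3}^{4} C(4,i) p^i (1−p)^{4−i} with p = 0.874
C(4,3)·0.874^3·0.126^1 = 0.33648
C(4,4)·0.874^4·0.126^0 = 0.58351
Sum = 0.920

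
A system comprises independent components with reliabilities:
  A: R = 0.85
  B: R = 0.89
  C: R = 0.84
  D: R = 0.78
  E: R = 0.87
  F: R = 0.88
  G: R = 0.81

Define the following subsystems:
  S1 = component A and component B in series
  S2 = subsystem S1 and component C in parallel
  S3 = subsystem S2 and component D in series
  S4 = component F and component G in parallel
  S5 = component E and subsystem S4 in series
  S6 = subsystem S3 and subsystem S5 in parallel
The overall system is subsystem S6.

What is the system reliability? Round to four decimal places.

Series (A and B): 0.850000 × 0.890000 = 0.756500
Parallel ([0.756500] and C): 1 − (1 − 0.756500)(1 − 0.840000) = 0.961040
Series ([0.961040] and D): 0.961040 × 0.780000 = 0.749611
Parallel (F and G): 1 − (1 − 0.880000)(1 − 0.810000) = 0.977200
Series (E and [0.977200]): 0.870000 × 0.977200 = 0.850164
Parallel ([0.749611] and [0.850164]): 1 − (1 − 0.749611)(1 − 0.850164) = 0.9625

0.9625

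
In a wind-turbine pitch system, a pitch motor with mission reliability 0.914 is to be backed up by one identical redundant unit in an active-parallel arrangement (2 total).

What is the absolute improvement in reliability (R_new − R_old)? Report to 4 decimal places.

R_before = 0.914
R_after = 1 − (1 − 0.914)^2 = 0.9926
ΔR = 0.9926 − 0.914 = 0.0786

0.0786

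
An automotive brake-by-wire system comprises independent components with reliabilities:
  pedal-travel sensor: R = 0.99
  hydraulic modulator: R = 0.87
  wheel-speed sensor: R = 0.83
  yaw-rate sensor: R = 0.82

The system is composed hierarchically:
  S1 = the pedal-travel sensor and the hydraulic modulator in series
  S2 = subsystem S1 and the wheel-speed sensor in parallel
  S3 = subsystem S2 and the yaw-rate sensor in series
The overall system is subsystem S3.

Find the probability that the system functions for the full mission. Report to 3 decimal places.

Series (pedal-travel sensor and hydraulic modulator): 0.99000 × 0.87000 = 0.86130
Parallel ([0.86130] and wheel-speed sensor): 1 − (1 − 0.86130)(1 − 0.83000) = 0.97642
Series ([0.97642] and yaw-rate sensor): 0.97642 × 0.82000 = 0.801

0.801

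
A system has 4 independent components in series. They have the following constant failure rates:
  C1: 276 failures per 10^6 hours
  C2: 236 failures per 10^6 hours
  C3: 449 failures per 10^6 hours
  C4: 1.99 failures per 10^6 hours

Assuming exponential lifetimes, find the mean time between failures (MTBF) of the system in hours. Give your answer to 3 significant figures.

Series of exponential components: λ_sys = Σ λ_i
λ_sys = 0.000276 + 0.000236 + 0.000449 + 0.00000199 = 9.6299e-04 /h
MTBF = 1 / λ_sys = 1040 h

1040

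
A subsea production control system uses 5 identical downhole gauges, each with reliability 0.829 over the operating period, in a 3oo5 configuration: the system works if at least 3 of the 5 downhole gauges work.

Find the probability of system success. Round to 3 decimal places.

R = Σ_{i=3}^{5} C(5,i) p^i (1−p)^{5−i} with p = 0.829
C(5,3)·0.829^3·0.171^2 = 0.16659
C(5,4)·0.829^4·0.171^1 = 0.40382
C(5,5)·0.829^5·0.171^0 = 0.39154
Sum = 0.962

0.962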